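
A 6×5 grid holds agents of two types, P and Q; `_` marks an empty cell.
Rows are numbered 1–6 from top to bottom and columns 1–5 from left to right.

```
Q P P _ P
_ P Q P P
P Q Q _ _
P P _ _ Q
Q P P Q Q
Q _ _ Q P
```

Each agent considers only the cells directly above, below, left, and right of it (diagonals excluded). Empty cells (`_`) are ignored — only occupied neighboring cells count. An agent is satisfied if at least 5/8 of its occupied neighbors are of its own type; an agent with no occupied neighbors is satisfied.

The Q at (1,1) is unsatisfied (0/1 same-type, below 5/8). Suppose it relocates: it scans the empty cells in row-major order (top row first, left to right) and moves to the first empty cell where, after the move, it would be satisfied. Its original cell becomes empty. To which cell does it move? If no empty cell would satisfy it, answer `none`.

(4,4)

Vacating (1,1). Empty cells in order:
  (1,4): 0/3 same-type → still unsatisfied.
  (2,1): 0/2 same-type → still unsatisfied.
  (3,4): 1/2 same-type → still unsatisfied.
  (3,5): 1/2 same-type → still unsatisfied.
  (4,3): 1/3 same-type → still unsatisfied.
  (4,4): 2/2 same-type → satisfied — stop here.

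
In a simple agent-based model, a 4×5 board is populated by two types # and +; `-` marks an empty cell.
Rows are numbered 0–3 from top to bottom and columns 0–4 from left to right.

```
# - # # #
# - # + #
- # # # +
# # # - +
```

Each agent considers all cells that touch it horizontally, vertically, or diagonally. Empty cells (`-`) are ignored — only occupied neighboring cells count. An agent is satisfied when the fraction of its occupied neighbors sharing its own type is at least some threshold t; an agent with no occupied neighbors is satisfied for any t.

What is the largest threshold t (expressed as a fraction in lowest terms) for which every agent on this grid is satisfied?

(0,0)# 1/1
(0,2)# 2/3
(0,3)# 4/5
(0,4)# 2/3
(1,0)# 2/2
(1,2)# 5/6
(1,3)+ 1/8
(1,4)# 3/5
(2,1)# 6/6
(2,2)# 5/6
(2,3)# 4/7
(2,4)+ 2/4
(3,0)# 2/2
(3,1)# 4/4
(3,2)# 4/4
(3,4)+ 1/2
The smallest same-type fraction is 1/8 at (1,3), which reduces to 1/8. Any threshold above that leaves this agent unsatisfied.

1/8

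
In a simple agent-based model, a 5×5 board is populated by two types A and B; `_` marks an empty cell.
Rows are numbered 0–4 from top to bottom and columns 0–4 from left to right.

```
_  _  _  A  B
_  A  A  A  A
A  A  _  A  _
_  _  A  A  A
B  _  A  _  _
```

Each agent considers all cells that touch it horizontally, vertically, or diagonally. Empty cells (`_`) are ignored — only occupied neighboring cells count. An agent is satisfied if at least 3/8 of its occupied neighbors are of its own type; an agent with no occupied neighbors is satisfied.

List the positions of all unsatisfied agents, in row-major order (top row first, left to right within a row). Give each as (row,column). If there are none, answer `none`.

(0,3)A 3/4 ok
(0,4)B 0/3 unhappy
(1,1)A 3/3 ok
(1,2)A 5/5 ok
(1,3)A 4/5 ok
(1,4)A 3/4 ok
(2,0)A 2/2 ok
(2,1)A 4/4 ok
(2,3)A 6/6 ok
(3,2)A 4/4 ok
(3,3)A 4/4 ok
(3,4)A 2/2 ok
(4,0)B 0/0 ok
(4,2)A 2/2 ok

(0,4)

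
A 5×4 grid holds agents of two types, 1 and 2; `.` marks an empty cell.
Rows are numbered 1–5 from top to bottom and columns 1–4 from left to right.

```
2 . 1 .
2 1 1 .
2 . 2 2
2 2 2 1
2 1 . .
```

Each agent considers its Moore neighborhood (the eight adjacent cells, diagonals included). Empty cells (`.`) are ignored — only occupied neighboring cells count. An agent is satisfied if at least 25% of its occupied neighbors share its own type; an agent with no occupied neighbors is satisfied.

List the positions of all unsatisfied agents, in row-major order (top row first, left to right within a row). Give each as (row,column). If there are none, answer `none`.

(1,1)2 1/2 ok
(1,3)1 2/2 ok
(2,1)2 2/3 ok
(2,2)1 2/6 ok
(2,3)1 2/4 ok
(3,1)2 3/4 ok
(3,3)2 3/6 ok
(3,4)2 2/4 ok
(4,1)2 3/4 ok
(4,2)2 5/6 ok
(4,3)2 3/5 ok
(4,4)1 0/3 unhappy
(5,1)2 2/3 ok
(5,2)1 0/4 unhappy

(4,4), (5,2)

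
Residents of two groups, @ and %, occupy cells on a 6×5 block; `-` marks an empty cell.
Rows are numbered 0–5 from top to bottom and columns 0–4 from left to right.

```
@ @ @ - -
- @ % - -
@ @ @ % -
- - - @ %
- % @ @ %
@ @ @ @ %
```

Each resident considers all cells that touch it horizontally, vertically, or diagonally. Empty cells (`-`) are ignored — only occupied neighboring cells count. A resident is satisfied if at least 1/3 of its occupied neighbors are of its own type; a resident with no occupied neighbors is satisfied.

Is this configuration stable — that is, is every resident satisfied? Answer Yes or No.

Row 0: (0,0)@ 2/2 ✓ · (0,1)@ 3/4 ✓ · (0,2)@ 2/3 ✓
Row 1: (1,1)@ 6/7 ✓ · (1,2)% 1/6 ✗
Row 2: (2,0)@ 2/2 ✓ · (2,1)@ 3/4 ✓ · (2,2)@ 3/5 ✓ · (2,3)% 2/4 ✓
Row 3: (3,3)@ 3/6 ✓ · (3,4)% 2/4 ✓
Row 4: (4,1)% 0/4 ✗ · (4,2)@ 5/6 ✓ · (4,3)@ 4/7 ✓ · (4,4)% 2/5 ✓
Row 5: (5,0)@ 1/2 ✓ · (5,1)@ 3/4 ✓ · (5,2)@ 4/5 ✓ · (5,3)@ 3/5 ✓ · (5,4)% 1/3 ✓
For instance (1,2) has only 1/6 same-type neighbors, below 1/3.

No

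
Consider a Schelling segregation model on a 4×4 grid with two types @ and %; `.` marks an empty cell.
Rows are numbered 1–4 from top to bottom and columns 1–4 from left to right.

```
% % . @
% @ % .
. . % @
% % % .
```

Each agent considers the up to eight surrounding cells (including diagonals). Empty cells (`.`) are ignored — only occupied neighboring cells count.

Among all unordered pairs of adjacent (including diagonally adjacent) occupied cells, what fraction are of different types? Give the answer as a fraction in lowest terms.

Scan each occupied cell's neighbors to the right and below (and the two forward diagonals) so each pair is counted once.
From row 1: 3 unlike of 7 pairs (running 3/7).
From row 2: 4 unlike of 5 pairs (running 7/12).
From row 3: 2 unlike of 4 pairs (running 9/16).
From row 4: 0 unlike of 2 pairs (running 9/18).
Total adjacent occupied pairs: 18; unlike-type pairs: 9.
9/18 reduces to 1/2.

1/2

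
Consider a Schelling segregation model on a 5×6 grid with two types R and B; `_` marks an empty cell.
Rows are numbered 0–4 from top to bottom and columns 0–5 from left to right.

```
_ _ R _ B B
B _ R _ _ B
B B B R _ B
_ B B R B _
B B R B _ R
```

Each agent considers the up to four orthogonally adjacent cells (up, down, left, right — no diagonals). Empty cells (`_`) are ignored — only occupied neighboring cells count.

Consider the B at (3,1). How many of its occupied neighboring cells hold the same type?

3

Occupied neighbors of (3,1): (2,1)=B, (4,1)=B, (3,2)=B.
Same type (B): 3 of 3.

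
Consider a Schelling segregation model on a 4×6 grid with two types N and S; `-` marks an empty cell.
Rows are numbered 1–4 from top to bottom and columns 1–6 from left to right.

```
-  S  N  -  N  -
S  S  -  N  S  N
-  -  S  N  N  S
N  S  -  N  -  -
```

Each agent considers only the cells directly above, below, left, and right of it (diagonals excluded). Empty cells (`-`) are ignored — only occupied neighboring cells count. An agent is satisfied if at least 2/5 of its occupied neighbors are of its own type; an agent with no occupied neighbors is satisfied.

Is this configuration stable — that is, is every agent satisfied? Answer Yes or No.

(1,2)S 1/2 ✓
(1,3)N 0/1 ✗
(1,5)N 0/1 ✗
(2,1)S 1/1 ✓
(2,2)S 2/2 ✓
(2,4)N 1/2 ✓
(2,5)S 0/4 ✗
(2,6)N 0/2 ✗
(3,3)S 0/1 ✗
(3,4)N 3/4 ✓
(3,5)N 1/3 ✗
(3,6)S 0/2 ✗
(4,1)N 0/1 ✗
(4,2)S 0/1 ✗
(4,4)N 1/1 ✓
For instance (1,3) has only 0/1 same-type neighbors, below 2/5.

No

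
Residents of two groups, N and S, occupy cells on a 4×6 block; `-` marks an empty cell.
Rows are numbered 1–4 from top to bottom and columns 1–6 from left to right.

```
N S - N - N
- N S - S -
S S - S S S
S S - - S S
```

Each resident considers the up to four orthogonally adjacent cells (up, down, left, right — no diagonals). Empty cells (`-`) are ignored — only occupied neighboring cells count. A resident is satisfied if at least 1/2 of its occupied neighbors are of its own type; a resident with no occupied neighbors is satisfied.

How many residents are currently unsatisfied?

(1,1)N 0/1 ✗
(1,2)S 0/2 ✗
(1,4)N 0/0 ✓
(1,6)N 0/0 ✓
(2,2)N 0/3 ✗
(2,3)S 0/1 ✗
(2,5)S 1/1 ✓
(3,1)S 2/2 ✓
(3,2)S 2/3 ✓
(3,4)S 1/1 ✓
(3,5)S 4/4 ✓
(3,6)S 2/2 ✓
(4,1)S 2/2 ✓
(4,2)S 2/2 ✓
(4,5)S 2/2 ✓
(4,6)S 2/2 ✓
Unsatisfied: (1,1), (1,2), (2,2), (2,3) — 4 in total.

4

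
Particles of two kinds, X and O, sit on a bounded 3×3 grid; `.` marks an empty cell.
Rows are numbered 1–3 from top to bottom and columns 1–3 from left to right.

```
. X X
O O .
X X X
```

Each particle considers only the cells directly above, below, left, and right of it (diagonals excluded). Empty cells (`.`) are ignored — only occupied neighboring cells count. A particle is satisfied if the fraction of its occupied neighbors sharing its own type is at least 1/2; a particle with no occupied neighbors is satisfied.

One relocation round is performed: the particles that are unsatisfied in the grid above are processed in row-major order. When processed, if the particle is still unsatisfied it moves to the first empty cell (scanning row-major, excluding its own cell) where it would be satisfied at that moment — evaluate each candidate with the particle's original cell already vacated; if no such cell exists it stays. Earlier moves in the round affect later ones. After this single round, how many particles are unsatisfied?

Initially unsatisfied (in order): (2,2).
  (2,2) → (1,1).
Resulting grid:
O X X
O . .
X X X
All satisfied now.

0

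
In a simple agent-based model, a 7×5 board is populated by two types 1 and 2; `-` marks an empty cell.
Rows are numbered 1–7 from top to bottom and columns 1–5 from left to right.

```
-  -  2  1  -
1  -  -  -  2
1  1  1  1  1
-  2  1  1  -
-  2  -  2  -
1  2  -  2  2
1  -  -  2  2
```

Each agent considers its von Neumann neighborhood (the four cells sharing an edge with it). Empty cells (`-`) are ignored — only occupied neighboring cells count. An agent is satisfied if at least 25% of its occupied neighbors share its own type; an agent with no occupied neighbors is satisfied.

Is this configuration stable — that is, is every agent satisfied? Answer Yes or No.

Row 1: (1,3)2 0/1 not · (1,4)1 0/1 not
Row 2: (2,1)1 1/1 satisfied · (2,5)2 0/1 not
Row 3: (3,1)1 2/2 satisfied · (3,2)1 2/3 satisfied · (3,3)1 3/3 satisfied · (3,4)1 3/3 satisfied · (3,5)1 1/2 satisfied
Row 4: (4,2)2 1/3 satisfied · (4,3)1 2/3 satisfied · (4,4)1 2/3 satisfied
Row 5: (5,2)2 2/2 satisfied · (5,4)2 1/2 satisfied
Row 6: (6,1)1 1/2 satisfied · (6,2)2 1/2 satisfied · (6,4)2 3/3 satisfied · (6,5)2 2/2 satisfied
Row 7: (7,1)1 1/1 satisfied · (7,4)2 2/2 satisfied · (7,5)2 2/2 satisfied
For instance (1,3) has only 0/1 same-type neighbors, below 1/4.

No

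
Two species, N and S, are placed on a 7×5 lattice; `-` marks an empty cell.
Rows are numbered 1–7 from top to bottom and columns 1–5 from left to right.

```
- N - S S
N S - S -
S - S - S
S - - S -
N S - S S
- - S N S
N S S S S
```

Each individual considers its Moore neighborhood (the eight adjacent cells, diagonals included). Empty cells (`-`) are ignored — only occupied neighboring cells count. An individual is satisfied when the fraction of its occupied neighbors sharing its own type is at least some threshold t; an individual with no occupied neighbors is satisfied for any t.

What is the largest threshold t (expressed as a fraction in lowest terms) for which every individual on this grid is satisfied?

0/1

(1,2)N 1/2
(1,4)S 2/2
(1,5)S 2/2
(2,1)N 1/3
(2,2)S 2/4
(2,4)S 4/4
(3,1)S 2/3
(3,3)S 3/3
(3,5)S 2/2
(4,1)S 2/3
(4,4)S 4/4
(5,1)N 0/2
(5,2)S 2/3
(5,4)S 4/5
(5,5)S 3/4
(6,3)S 5/6
(6,4)N 0/7
(6,5)S 4/5
(7,1)N 0/1
(7,2)S 2/3
(7,3)S 3/4
(7,4)S 4/5
(7,5)S 2/3
The smallest same-type fraction is 0/2 at (5,1), which reduces to 0/1. Any threshold above that leaves this individual unsatisfied.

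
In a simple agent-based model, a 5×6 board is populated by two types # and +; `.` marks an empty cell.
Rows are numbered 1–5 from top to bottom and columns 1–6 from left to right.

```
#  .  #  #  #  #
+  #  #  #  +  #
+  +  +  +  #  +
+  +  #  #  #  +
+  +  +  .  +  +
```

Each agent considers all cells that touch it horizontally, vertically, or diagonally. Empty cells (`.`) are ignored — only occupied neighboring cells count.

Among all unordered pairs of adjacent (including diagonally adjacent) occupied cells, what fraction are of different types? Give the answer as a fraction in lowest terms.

35/79

Scan each occupied cell's neighbors to the right and below (and the two forward diagonals) so each pair is counted once.
From row 1: 4 unlike of 16 pairs (running 4/16).
From row 2: 13 unlike of 21 pairs (running 17/37).
From row 3: 10 unlike of 21 pairs (running 27/58).
From row 4: 8 unlike of 18 pairs (running 35/76).
From row 5: 0 unlike of 3 pairs (running 35/79).
Total adjacent occupied pairs: 79; unlike-type pairs: 35.
35/79 is already in lowest terms.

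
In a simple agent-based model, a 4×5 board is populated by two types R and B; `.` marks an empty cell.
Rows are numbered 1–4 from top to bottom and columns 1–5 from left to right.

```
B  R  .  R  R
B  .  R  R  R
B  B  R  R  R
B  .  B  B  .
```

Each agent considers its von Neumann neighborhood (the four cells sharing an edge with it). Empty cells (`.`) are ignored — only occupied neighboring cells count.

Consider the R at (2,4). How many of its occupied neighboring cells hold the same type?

Occupied neighbors of (2,4): (1,4)=R, (3,4)=R, (2,3)=R, (2,5)=R.
Same type (R): 4 of 4.

4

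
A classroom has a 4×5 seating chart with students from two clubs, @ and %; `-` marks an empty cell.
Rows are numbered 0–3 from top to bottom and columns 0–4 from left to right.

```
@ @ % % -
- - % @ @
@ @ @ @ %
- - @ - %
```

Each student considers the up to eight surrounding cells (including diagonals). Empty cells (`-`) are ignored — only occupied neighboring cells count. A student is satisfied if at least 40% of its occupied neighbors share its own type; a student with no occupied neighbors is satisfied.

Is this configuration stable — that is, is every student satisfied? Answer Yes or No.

Row 0: (0,0)@ 1/1 ✓ · (0,1)@ 1/3 ✗ · (0,2)% 2/4 ✓ · (0,3)% 2/4 ✓
Row 1: (1,2)% 2/7 ✗ · (1,3)@ 3/7 ✓ · (1,4)@ 2/4 ✓
Row 2: (2,0)@ 1/1 ✓ · (2,1)@ 3/4 ✓ · (2,2)@ 4/5 ✓ · (2,3)@ 4/7 ✓ · (2,4)% 1/4 ✗
Row 3: (3,2)@ 3/3 ✓ · (3,4)% 1/2 ✓
For instance (0,1) has only 1/3 same-type neighbors, below 2/5.

No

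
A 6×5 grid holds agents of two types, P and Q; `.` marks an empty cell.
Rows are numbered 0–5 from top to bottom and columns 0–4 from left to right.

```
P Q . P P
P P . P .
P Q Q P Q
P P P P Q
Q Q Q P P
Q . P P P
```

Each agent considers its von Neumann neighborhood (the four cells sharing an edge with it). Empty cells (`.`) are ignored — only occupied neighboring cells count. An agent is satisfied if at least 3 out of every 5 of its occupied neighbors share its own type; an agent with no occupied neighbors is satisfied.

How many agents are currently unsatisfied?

(0,0)P 1/2 ✗
(0,1)Q 0/2 ✗
(0,3)P 2/2 ✓
(0,4)P 1/1 ✓
(1,0)P 3/3 ✓
(1,1)P 1/3 ✗
(1,3)P 2/2 ✓
(2,0)P 2/3 ✓
(2,1)Q 1/4 ✗
(2,2)Q 1/3 ✗
(2,3)P 2/4 ✗
(2,4)Q 1/2 ✗
(3,0)P 2/3 ✓
(3,1)P 2/4 ✗
(3,2)P 2/4 ✗
(3,3)P 3/4 ✓
(3,4)Q 1/3 ✗
(4,0)Q 2/3 ✓
(4,1)Q 2/3 ✓
(4,2)Q 1/4 ✗
(4,3)P 3/4 ✓
(4,4)P 2/3 ✓
(5,0)Q 1/1 ✓
(5,2)P 1/2 ✗
(5,3)P 3/3 ✓
(5,4)P 2/2 ✓
Unsatisfied: (0,0), (0,1), (1,1), (2,1), (2,2), (2,3), (2,4), (3,1), (3,2), (3,4), (4,2), (5,2) — 12 in total.

12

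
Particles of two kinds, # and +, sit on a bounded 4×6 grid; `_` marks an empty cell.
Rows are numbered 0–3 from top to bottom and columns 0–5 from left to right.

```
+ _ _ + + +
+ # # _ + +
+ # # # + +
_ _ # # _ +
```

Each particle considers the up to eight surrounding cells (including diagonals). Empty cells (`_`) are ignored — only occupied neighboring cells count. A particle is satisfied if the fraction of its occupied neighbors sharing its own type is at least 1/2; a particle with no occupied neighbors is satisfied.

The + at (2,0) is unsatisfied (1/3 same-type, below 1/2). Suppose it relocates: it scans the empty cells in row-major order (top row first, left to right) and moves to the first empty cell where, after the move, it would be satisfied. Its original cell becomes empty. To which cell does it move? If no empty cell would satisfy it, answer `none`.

(0,1)

Vacating (2,0). Empty cells in order:
  (0,1): 2/4 same-type → satisfied — stop here.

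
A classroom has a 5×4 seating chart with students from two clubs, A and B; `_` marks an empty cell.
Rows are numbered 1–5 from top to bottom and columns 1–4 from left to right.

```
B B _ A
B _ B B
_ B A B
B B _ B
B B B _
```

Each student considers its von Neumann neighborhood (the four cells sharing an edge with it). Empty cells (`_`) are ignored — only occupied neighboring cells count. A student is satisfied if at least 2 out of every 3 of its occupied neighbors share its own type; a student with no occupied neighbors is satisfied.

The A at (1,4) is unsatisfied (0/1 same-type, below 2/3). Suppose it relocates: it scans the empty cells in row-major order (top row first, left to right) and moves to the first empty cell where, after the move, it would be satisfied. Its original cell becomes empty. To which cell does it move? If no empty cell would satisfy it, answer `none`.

Vacating (1,4). Empty cells in order:
  (1,3): 0/2 same-type → still unsatisfied.
  (2,2): 0/4 same-type → still unsatisfied.
  (3,1): 0/3 same-type → still unsatisfied.
  (4,3): 1/4 same-type → still unsatisfied.
  (5,4): 0/2 same-type → still unsatisfied.

none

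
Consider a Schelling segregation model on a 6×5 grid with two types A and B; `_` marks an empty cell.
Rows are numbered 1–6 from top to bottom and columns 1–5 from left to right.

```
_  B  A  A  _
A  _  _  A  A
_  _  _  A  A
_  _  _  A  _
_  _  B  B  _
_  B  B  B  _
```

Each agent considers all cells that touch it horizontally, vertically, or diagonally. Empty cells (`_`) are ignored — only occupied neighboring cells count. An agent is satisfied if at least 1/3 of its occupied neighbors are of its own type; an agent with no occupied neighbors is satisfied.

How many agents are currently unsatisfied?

(1,2)B 0/2 unhappy
(1,3)A 2/3 ok
(1,4)A 3/3 ok
(2,1)A 0/1 unhappy
(2,4)A 5/5 ok
(2,5)A 4/4 ok
(3,4)A 4/4 ok
(3,5)A 4/4 ok
(4,4)A 2/4 ok
(5,3)B 4/5 ok
(5,4)B 3/4 ok
(6,2)B 2/2 ok
(6,3)B 4/4 ok
(6,4)B 3/3 ok
Unsatisfied: (1,2), (2,1) — 2 in total.

2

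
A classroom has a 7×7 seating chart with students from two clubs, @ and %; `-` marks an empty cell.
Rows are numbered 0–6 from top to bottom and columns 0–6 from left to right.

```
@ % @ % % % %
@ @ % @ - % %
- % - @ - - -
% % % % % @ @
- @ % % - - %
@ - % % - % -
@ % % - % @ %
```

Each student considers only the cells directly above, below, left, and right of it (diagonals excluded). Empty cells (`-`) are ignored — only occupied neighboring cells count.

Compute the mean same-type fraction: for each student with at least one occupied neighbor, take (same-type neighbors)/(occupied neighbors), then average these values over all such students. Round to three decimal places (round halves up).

0.560

(0,0)@ 1/2
(0,1)% 0/3
(0,2)@ 0/3
(0,3)% 1/3
(0,4)% 2/2
(0,5)% 3/3
(0,6)% 2/2
(1,0)@ 2/2
(1,1)@ 1/4
(1,2)% 0/3
(1,3)@ 1/3
(1,5)% 2/2
(1,6)% 2/2
(2,1)% 1/2
(2,3)@ 1/2
(3,0)% 1/1
(3,1)% 3/4
(3,2)% 3/3
(3,3)% 3/4
(3,4)% 1/2
(3,5)@ 1/2
(3,6)@ 1/2
(4,1)@ 0/2
(4,2)% 3/4
(4,3)% 3/3
(4,6)% 0/1
(5,0)@ 1/1
(5,2)% 3/3
(5,3)% 2/2
(5,5)% 0/1
(6,0)@ 1/2
(6,1)% 1/2
(6,2)% 2/2
(6,4)% 0/1
(6,5)@ 0/3
(6,6)% 0/1
Sum over 36 students: 1/2 + 0/3 + 0/3 + 1/3 + 2/2 + 3/3 + 2/2 + 2/2 + 1/4 + 0/3 + 1/3 + 2/2 + 2/2 + 1/2 + 1/2 + 1/1 + 3/4 + 3/3 + 3/4 + 1/2 + 1/2 + 1/2 + 0/2 + 3/4 + 3/3 + 0/1 + 1/1 + 3/3 + 2/2 + 0/1 + 1/2 + 1/2 + 2/2 + 0/1 + 0/3 + 0/1 = 121/6; mean = 121/6 ÷ 36 = 121/216 = 0.560185… → 0.560.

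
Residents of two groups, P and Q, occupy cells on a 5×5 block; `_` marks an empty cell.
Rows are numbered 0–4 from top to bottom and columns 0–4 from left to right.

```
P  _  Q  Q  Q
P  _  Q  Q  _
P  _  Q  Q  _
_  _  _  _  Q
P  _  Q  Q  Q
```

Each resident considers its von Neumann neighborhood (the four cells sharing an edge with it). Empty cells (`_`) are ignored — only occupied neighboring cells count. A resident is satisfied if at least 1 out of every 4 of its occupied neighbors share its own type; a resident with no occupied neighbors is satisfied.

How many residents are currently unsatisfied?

Row 0: (0,0)P 1/1 ok · (0,2)Q 2/2 ok · (0,3)Q 3/3 ok · (0,4)Q 1/1 ok
Row 1: (1,0)P 2/2 ok · (1,2)Q 3/3 ok · (1,3)Q 3/3 ok
Row 2: (2,0)P 1/1 ok · (2,2)Q 2/2 ok · (2,3)Q 2/2 ok
Row 3: (3,4)Q 1/1 ok
Row 4: (4,0)P 0/0 ok · (4,2)Q 1/1 ok · (4,3)Q 2/2 ok · (4,4)Q 2/2 ok
Every one meets the threshold.

0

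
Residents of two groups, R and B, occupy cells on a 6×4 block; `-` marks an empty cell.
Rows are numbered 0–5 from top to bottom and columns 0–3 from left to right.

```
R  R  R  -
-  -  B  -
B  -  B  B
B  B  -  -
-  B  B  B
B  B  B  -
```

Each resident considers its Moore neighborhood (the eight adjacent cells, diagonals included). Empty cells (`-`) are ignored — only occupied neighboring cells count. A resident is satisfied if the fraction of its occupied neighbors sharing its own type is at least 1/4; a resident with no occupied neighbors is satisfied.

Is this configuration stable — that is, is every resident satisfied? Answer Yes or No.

Row 0: (0,0)R 1/1 satisfied · (0,1)R 2/3 satisfied · (0,2)R 1/2 satisfied
Row 1: (1,2)B 2/4 satisfied
Row 2: (2,0)B 2/2 satisfied · (2,2)B 3/3 satisfied · (2,3)B 2/2 satisfied
Row 3: (3,0)B 3/3 satisfied · (3,1)B 5/5 satisfied
Row 4: (4,1)B 6/6 satisfied · (4,2)B 5/5 satisfied · (4,3)B 2/2 satisfied
Row 5: (5,0)B 2/2 satisfied · (5,1)B 4/4 satisfied · (5,2)B 4/4 satisfied
All meet the threshold, so the configuration is stable.

Yes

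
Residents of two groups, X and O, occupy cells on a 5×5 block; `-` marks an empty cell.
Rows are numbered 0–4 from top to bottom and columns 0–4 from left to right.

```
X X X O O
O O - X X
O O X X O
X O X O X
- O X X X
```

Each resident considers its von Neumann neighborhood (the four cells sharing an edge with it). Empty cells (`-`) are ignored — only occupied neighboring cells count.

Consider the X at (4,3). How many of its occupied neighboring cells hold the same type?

Occupied neighbors of (4,3): (3,3)=O, (4,2)=X, (4,4)=X.
Same type (X): 2 of 3.

2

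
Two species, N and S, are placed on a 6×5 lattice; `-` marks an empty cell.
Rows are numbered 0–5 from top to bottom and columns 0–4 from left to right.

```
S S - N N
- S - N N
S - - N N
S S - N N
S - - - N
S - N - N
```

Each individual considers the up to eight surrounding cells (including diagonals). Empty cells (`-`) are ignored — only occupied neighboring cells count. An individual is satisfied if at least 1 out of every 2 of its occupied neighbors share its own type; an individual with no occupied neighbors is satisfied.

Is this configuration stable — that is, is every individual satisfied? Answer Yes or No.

Row 0: (0,0)S 2/2 ✓ · (0,1)S 2/2 ✓ · (0,3)N 3/3 ✓ · (0,4)N 3/3 ✓
Row 1: (1,1)S 3/3 ✓ · (1,3)N 5/5 ✓ · (1,4)N 5/5 ✓
Row 2: (2,0)S 3/3 ✓ · (2,3)N 5/5 ✓ · (2,4)N 5/5 ✓
Row 3: (3,0)S 3/3 ✓ · (3,1)S 3/3 ✓ · (3,3)N 4/4 ✓ · (3,4)N 4/4 ✓
Row 4: (4,0)S 3/3 ✓ · (4,4)N 3/3 ✓
Row 5: (5,0)S 1/1 ✓ · (5,2)N 0/0 ✓ · (5,4)N 1/1 ✓
All meet the threshold, so the configuration is stable.

Yes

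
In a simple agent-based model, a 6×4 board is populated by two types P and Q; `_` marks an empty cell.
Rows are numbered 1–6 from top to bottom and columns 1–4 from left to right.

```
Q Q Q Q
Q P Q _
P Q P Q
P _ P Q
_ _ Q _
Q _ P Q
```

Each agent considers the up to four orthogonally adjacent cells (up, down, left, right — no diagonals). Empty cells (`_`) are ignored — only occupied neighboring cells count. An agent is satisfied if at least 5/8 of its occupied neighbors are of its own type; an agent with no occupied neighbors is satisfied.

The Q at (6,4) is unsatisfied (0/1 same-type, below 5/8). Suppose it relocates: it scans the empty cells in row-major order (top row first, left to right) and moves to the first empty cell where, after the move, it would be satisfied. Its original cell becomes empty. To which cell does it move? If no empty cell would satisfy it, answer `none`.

Vacating (6,4). Empty cells in order:
  (2,4): 3/3 same-type → satisfied — stop here.

(2,4)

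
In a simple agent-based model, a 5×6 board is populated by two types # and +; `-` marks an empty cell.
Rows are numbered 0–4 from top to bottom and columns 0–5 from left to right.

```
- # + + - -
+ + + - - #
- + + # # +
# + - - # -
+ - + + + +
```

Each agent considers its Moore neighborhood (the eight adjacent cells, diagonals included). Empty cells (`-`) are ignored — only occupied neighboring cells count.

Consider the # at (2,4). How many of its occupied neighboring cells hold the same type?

3

Occupied neighbors of (2,4): (1,5)=#, (2,3)=#, (2,5)=+, (3,4)=#.
Same type (#): 3 of 4.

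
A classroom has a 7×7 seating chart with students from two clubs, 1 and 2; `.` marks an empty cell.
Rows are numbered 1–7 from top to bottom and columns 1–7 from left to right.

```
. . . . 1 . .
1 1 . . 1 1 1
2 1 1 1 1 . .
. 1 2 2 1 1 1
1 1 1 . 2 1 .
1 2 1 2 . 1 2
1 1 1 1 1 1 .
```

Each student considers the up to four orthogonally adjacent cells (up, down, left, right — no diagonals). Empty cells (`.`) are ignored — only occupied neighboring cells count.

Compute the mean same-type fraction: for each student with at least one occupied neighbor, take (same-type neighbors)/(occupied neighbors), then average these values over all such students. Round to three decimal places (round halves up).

0.664

(1,5)1 1/1
(2,1)1 1/2
(2,2)1 2/2
(2,5)1 3/3
(2,6)1 2/2
(2,7)1 1/1
(3,1)2 0/2
(3,2)1 3/4
(3,3)1 2/3
(3,4)1 2/3
(3,5)1 3/3
(4,2)1 2/3
(4,3)2 1/4
(4,4)2 1/3
(4,5)1 2/4
(4,6)1 3/3
(4,7)1 1/1
(5,1)1 2/2
(5,2)1 3/4
(5,3)1 2/3
(5,5)2 0/2
(5,6)1 2/3
(6,1)1 2/3
(6,2)2 0/4
(6,3)1 2/4
(6,4)2 0/2
(6,6)1 2/3
(6,7)2 0/1
(7,1)1 2/2
(7,2)1 2/3
(7,3)1 3/3
(7,4)1 2/3
(7,5)1 2/2
(7,6)1 2/2
Sum over 34 students: 1/1 + 1/2 + 2/2 + 3/3 + 2/2 + 1/1 + 0/2 + 3/4 + 2/3 + 2/3 + 3/3 + 2/3 + 1/4 + 1/3 + 2/4 + 3/3 + 1/1 + 2/2 + 3/4 + 2/3 + 0/2 + 2/3 + 2/3 + 0/4 + 2/4 + 0/2 + 2/3 + 0/1 + 2/2 + 2/3 + 3/3 + 2/3 + 2/2 + 2/2 = 271/12; mean = 271/12 ÷ 34 = 271/408 = 0.664215… → 0.664.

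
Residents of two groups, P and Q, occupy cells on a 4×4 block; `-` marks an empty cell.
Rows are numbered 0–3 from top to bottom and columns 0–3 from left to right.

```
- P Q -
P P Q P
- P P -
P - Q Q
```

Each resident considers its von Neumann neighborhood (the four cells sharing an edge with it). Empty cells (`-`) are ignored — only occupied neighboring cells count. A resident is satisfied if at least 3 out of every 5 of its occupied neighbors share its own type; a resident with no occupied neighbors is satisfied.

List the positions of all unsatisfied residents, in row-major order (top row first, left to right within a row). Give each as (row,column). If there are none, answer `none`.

(0,1), (0,2), (1,2), (1,3), (2,2), (3,2)

Row 0: (0,1)P 1/2 ✗ · (0,2)Q 1/2 ✗
Row 1: (1,0)P 1/1 ✓ · (1,1)P 3/4 ✓ · (1,2)Q 1/4 ✗ · (1,3)P 0/1 ✗
Row 2: (2,1)P 2/2 ✓ · (2,2)P 1/3 ✗
Row 3: (3,0)P 0/0 ✓ · (3,2)Q 1/2 ✗ · (3,3)Q 1/1 ✓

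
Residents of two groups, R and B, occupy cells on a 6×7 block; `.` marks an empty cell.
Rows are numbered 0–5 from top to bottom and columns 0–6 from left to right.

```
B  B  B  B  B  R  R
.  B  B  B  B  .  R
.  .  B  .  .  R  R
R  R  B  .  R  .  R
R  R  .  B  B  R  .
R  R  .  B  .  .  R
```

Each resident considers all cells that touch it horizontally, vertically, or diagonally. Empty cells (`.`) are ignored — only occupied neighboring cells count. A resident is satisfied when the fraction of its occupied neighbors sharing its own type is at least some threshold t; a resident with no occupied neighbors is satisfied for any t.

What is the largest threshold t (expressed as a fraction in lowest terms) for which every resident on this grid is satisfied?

1/2

(0,0)B 2/2
(0,1)B 4/4
(0,2)B 5/5
(0,3)B 5/5
(0,4)B 3/4
(0,5)R 2/4
(0,6)R 2/2
(1,1)B 5/5
(1,2)B 6/6
(1,3)B 6/6
(1,4)B 3/5
(1,6)R 4/4
(2,2)B 4/5
(2,5)R 4/5
(2,6)R 3/3
(3,0)R 3/3
(3,1)R 3/5
(3,2)B 2/4
(3,4)R 2/4
(3,6)R 3/3
(4,0)R 5/5
(4,1)R 5/6
(4,3)B 3/4
(4,4)B 2/4
(4,5)R 3/4
(5,0)R 3/3
(5,1)R 3/3
(5,3)B 2/2
(5,6)R 1/1
The smallest same-type fraction is 2/4 at (0,5), which reduces to 1/2. Any threshold above that leaves this resident unsatisfied.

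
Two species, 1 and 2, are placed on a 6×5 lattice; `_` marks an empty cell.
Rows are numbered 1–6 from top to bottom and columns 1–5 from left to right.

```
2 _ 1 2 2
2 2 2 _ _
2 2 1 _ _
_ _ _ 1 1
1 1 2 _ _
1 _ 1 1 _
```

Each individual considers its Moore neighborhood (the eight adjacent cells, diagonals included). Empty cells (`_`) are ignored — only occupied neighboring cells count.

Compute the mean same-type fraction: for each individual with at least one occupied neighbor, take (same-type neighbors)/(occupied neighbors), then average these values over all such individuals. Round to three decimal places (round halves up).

Row 1: (1,1)2 2/2 · (1,3)1 0/3 · (1,4)2 2/3 · (1,5)2 1/1
Row 2: (2,1)2 4/4 · (2,2)2 5/7 · (2,3)2 3/5
Row 3: (3,1)2 3/3 · (3,2)2 4/5 · (3,3)1 1/4
Row 4: (4,4)1 2/3 · (4,5)1 1/1
Row 5: (5,1)1 2/2 · (5,2)1 3/4 · (5,3)2 0/4
Row 6: (6,1)1 2/2 · (6,3)1 2/3 · (6,4)1 1/2
Sum over 18 individuals: 2/2 + 0/3 + 2/3 + 1/1 + 4/4 + 5/7 + 3/5 + 3/3 + 4/5 + 1/4 + 2/3 + 1/1 + 2/2 + 3/4 + 0/4 + 2/2 + 2/3 + 1/2 = 883/70; mean = 883/70 ÷ 18 = 883/1260 = 0.700793… → 0.701.

0.701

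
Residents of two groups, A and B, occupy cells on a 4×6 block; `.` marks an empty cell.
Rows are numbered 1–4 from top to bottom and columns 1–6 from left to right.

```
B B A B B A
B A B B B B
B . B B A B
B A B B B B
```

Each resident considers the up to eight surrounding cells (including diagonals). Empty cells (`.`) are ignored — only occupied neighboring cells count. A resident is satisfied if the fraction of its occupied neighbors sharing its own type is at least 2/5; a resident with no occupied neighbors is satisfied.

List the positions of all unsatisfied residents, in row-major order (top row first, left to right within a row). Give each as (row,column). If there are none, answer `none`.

Row 1: (1,1)B 2/3 satisfied · (1,2)B 3/5 satisfied · (1,3)A 1/5 not · (1,4)B 4/5 satisfied · (1,5)B 4/5 satisfied · (1,6)A 0/3 not
Row 2: (2,1)B 3/4 satisfied · (2,2)A 1/7 not · (2,3)B 5/7 satisfied · (2,4)B 6/8 satisfied · (2,5)B 6/8 satisfied · (2,6)B 3/5 satisfied
Row 3: (3,1)B 2/4 satisfied · (3,3)B 5/7 satisfied · (3,4)B 7/8 satisfied · (3,5)A 0/8 not · (3,6)B 4/5 satisfied
Row 4: (4,1)B 1/2 satisfied · (4,2)A 0/4 not · (4,3)B 3/4 satisfied · (4,4)B 4/5 satisfied · (4,5)B 4/5 satisfied · (4,6)B 2/3 satisfied

(1,3), (1,6), (2,2), (3,5), (4,2)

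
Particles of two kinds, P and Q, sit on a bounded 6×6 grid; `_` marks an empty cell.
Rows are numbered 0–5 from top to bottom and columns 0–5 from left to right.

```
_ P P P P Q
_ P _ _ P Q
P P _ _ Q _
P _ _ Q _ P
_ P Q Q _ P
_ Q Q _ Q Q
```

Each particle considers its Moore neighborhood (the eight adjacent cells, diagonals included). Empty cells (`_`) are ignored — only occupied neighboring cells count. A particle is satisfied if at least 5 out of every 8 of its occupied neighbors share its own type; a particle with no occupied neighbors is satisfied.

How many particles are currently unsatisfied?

(0,1)P 2/2 ✓
(0,2)P 3/3 ✓
(0,3)P 3/3 ✓
(0,4)P 2/4 ✗
(0,5)Q 1/3 ✗
(1,1)P 4/4 ✓
(1,4)P 2/5 ✗
(1,5)Q 2/4 ✗
(2,0)P 3/3 ✓
(2,1)P 3/3 ✓
(2,4)Q 2/4 ✗
(3,0)P 3/3 ✓
(3,3)Q 3/3 ✓
(3,5)P 1/2 ✗
(4,1)P 1/4 ✗
(4,2)Q 4/5 ✓
(4,3)Q 4/4 ✓
(4,5)P 1/3 ✗
(5,1)Q 2/3 ✓
(5,2)Q 3/4 ✓
(5,4)Q 2/3 ✓
(5,5)Q 1/2 ✗
Unsatisfied: (0,4), (0,5), (1,4), (1,5), (2,4), (3,5), (4,1), (4,5), (5,5) — 9 in total.

9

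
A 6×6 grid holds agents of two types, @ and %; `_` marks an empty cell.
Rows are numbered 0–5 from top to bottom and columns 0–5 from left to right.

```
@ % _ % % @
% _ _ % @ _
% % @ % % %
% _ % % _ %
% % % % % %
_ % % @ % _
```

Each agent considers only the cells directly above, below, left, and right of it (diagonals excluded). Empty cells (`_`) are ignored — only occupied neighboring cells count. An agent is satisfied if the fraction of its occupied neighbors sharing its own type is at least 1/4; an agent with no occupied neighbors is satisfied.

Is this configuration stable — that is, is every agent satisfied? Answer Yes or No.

(0,0)@ 0/2 unhappy
(0,1)% 0/1 unhappy
(0,3)% 2/2 ok
(0,4)% 1/3 ok
(0,5)@ 0/1 unhappy
(1,0)% 1/2 ok
(1,3)% 2/3 ok
(1,4)@ 0/3 unhappy
(2,0)% 3/3 ok
(2,1)% 1/2 ok
(2,2)@ 0/3 unhappy
(2,3)% 3/4 ok
(2,4)% 2/3 ok
(2,5)% 2/2 ok
(3,0)% 2/2 ok
(3,2)% 2/3 ok
(3,3)% 3/3 ok
(3,5)% 2/2 ok
(4,0)% 2/2 ok
(4,1)% 3/3 ok
(4,2)% 4/4 ok
(4,3)% 3/4 ok
(4,4)% 3/3 ok
(4,5)% 2/2 ok
(5,1)% 2/2 ok
(5,2)% 2/3 ok
(5,3)@ 0/3 unhappy
(5,4)% 1/2 ok
For instance (0,0) has only 0/2 same-type neighbors, below 1/4.

No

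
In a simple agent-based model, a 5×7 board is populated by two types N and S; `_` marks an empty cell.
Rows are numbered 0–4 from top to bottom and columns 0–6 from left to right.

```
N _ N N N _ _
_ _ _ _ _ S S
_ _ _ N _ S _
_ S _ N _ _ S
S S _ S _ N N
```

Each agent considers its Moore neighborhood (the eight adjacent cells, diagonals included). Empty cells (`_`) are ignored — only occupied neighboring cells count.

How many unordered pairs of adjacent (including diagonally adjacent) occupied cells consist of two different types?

Scan each occupied cell's neighbors to the right and below (and the two forward diagonals) so each pair is counted once.
Row 0: N(0,2)–N(0,3)= N(0,3)–N(0,4)= N(0,4)–S(1,5)≠  → 1/3 unlike.
Row 1: S(1,5)–S(1,6)= S(1,5)–S(2,5)= S(1,6)–S(2,5)=  → 0/3 unlike.
Row 2: N(2,3)–N(3,3)= S(2,5)–S(3,6)=  → 0/2 unlike.
Row 3: S(3,1)–S(4,1)= S(3,1)–S(4,0)= N(3,3)–S(4,3)≠ S(3,6)–N(4,6)≠ S(3,6)–N(4,5)≠  → 3/5 unlike.
Row 4: S(4,0)–S(4,1)= N(4,5)–N(4,6)=  → 0/2 unlike.
Total adjacent occupied pairs: 15; unlike-type pairs: 4.

4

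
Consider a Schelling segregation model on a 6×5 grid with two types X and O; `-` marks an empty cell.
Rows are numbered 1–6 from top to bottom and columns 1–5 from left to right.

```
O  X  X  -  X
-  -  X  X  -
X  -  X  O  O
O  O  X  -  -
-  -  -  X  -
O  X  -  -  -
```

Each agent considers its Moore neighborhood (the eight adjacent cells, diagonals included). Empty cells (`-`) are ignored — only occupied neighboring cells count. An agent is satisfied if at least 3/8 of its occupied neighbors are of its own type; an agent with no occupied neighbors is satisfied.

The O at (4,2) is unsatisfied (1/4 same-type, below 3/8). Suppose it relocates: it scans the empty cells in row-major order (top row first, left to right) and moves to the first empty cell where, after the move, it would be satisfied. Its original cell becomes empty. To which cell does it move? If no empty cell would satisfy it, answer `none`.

Vacating (4,2). Empty cells in order:
  (1,4): 0/4 same-type → still unsatisfied.
  (2,1): 1/3 same-type → still unsatisfied.
  (2,2): 1/6 same-type → still unsatisfied.
  (2,5): 2/4 same-type → satisfied — stop here.

(2,5)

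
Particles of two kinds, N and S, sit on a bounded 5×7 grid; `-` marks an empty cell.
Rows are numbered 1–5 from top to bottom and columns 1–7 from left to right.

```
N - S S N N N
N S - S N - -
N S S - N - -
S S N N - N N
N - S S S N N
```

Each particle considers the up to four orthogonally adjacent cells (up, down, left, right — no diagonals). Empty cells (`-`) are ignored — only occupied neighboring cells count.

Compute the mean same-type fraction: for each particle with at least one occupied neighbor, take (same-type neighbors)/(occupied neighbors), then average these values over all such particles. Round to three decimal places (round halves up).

Row 1: (1,1)N 1/1 · (1,3)S 1/1 · (1,4)S 2/3 · (1,5)N 2/3 · (1,6)N 2/2 · (1,7)N 1/1
Row 2: (2,1)N 2/3 · (2,2)S 1/2 · (2,4)S 1/2 · (2,5)N 2/3
Row 3: (3,1)N 1/3 · (3,2)S 3/4 · (3,3)S 1/2 · (3,5)N 1/1
Row 4: (4,1)S 1/3 · (4,2)S 2/3 · (4,3)N 1/4 · (4,4)N 1/2 · (4,6)N 2/2 · (4,7)N 2/2
Row 5: (5,1)N 0/1 · (5,3)S 1/2 · (5,4)S 2/3 · (5,5)S 1/2 · (5,6)N 2/3 · (5,7)N 2/2
Sum over 26 particles: 1/1 + 1/1 + 2/3 + 2/3 + 2/2 + 1/1 + 2/3 + 1/2 + 1/2 + 2/3 + 1/3 + 3/4 + 1/2 + 1/1 + 1/3 + 2/3 + 1/4 + 1/2 + 2/2 + 2/2 + 0/1 + 1/2 + 2/3 + 1/2 + 2/3 + 2/2 = 52/3; mean = 52/3 ÷ 26 = 2/3 = 0.666666… → 0.667.

0.667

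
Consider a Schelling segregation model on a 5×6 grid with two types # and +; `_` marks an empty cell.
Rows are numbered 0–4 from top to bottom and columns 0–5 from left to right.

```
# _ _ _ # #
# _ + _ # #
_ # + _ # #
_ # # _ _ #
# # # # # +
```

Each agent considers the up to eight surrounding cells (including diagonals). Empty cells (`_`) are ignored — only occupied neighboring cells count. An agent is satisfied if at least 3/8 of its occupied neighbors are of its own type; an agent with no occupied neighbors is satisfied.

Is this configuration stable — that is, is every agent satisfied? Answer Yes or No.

No

(0,0)# 1/1 ✓
(0,4)# 3/3 ✓
(0,5)# 3/3 ✓
(1,0)# 2/2 ✓
(1,2)+ 1/2 ✓
(1,4)# 5/5 ✓
(1,5)# 5/5 ✓
(2,1)# 3/5 ✓
(2,2)+ 1/4 ✗
(2,4)# 4/4 ✓
(2,5)# 4/4 ✓
(3,1)# 5/6 ✓
(3,2)# 5/6 ✓
(3,5)# 3/4 ✓
(4,0)# 2/2 ✓
(4,1)# 4/4 ✓
(4,2)# 4/4 ✓
(4,3)# 3/3 ✓
(4,4)# 2/3 ✓
(4,5)+ 0/2 ✗
For instance (2,2) has only 1/4 same-type neighbors, below 3/8.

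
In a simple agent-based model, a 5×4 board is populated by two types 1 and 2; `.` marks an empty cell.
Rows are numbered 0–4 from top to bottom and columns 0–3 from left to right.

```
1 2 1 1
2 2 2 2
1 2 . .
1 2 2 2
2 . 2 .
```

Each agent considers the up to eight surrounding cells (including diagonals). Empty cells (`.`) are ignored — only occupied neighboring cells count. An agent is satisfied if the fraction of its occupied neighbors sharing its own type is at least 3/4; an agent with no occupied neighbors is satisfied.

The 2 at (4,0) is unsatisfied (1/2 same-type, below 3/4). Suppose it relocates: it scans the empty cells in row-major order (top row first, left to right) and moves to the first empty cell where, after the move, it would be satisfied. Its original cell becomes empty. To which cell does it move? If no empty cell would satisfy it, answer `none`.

Vacating (4,0). Empty cells in order:
  (2,2): 7/7 same-type → satisfied — stop here.

(2,2)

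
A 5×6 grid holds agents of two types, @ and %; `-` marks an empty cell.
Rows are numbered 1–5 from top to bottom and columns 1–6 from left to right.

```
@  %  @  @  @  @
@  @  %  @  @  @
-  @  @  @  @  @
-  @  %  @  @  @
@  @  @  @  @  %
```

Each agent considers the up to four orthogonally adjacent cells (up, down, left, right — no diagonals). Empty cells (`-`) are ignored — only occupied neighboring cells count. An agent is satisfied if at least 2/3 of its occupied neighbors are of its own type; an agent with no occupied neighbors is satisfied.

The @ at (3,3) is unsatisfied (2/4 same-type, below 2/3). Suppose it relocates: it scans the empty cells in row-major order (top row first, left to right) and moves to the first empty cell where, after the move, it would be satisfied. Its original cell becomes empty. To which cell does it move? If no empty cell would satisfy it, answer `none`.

Vacating (3,3). Empty cells in order:
  (3,1): 2/2 same-type → satisfied — stop here.

(3,1)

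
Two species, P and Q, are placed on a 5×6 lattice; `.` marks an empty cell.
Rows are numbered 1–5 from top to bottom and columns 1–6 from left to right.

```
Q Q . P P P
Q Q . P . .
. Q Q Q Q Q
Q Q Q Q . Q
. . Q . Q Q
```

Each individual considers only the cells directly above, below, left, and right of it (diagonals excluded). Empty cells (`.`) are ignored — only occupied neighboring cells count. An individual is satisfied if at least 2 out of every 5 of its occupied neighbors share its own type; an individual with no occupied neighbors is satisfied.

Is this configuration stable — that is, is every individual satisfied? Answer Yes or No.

(1,1)Q 2/2 ✓
(1,2)Q 2/2 ✓
(1,4)P 2/2 ✓
(1,5)P 2/2 ✓
(1,6)P 1/1 ✓
(2,1)Q 2/2 ✓
(2,2)Q 3/3 ✓
(2,4)P 1/2 ✓
(3,2)Q 3/3 ✓
(3,3)Q 3/3 ✓
(3,4)Q 3/4 ✓
(3,5)Q 2/2 ✓
(3,6)Q 2/2 ✓
(4,1)Q 1/1 ✓
(4,2)Q 3/3 ✓
(4,3)Q 4/4 ✓
(4,4)Q 2/2 ✓
(4,6)Q 2/2 ✓
(5,3)Q 1/1 ✓
(5,5)Q 1/1 ✓
(5,6)Q 2/2 ✓
All meet the threshold, so the configuration is stable.

Yes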